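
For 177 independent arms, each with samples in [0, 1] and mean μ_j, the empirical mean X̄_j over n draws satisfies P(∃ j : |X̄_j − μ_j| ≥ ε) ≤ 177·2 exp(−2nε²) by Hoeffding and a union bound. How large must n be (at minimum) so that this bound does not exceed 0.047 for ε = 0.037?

3261

Need 2·177·exp(−2nε²) ≤ 0.047, i.e. exp(−2nε²) ≤ 0.047/354.
So 2nε² ≥ ln(354/0.047) = 8.926905.
Hence n ≥ 8.926905/(2·0.037²) = 3260.374.
The smallest integer n is 3261.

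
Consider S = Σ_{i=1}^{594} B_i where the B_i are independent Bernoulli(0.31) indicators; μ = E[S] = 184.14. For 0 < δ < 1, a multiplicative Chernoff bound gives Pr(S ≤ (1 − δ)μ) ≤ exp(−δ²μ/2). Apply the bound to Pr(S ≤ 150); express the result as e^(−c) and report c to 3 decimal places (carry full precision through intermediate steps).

3.165

Write 150 = (1 − δ)μ, so δ = 1 − 150/184.14 = 0.1854024…
Then the exponent is δ²μ/2 = (μ − 150)²/(2μ) = 3.164819.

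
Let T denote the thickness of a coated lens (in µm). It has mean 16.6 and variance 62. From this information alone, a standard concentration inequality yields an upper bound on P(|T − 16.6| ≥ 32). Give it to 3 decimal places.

Mean and variance are known, so Chebyshev's inequality applies.
Chebyshev: P(|T − μ| ≥ t) ≤ Var(T)/t².
Bound = 62 / 1024 = 0.0605.

0.061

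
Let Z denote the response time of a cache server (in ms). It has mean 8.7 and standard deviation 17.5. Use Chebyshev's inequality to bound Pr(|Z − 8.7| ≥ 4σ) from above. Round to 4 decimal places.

Chebyshev: Pr(|Z − μ| ≥ t) ≤ Var(Z)/t².
Var(Z) = σ² = 17.5² = 306.25.
t = 4·17.5 = 70.
Bound = 306.25 / 4900 = 0.0625.

0.0625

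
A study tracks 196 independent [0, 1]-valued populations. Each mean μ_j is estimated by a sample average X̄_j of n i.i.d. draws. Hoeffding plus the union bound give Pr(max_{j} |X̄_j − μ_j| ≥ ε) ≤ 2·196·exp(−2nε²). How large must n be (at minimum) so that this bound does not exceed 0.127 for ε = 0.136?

218

Need 2·196·exp(−2nε²) ≤ 0.127, i.e. exp(−2nε²) ≤ 0.127/392.
So 2nε² ≥ ln(392/0.127) = 8.034830.
Hence n ≥ 8.034830/(2·0.136²) = 217.205.
The smallest integer n is 218.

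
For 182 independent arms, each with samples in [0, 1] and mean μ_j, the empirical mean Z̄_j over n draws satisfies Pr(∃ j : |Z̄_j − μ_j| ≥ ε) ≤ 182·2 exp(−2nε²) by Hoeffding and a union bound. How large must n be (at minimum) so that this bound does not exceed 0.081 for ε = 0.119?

Need 2·182·exp(−2nε²) ≤ 0.081, i.e. exp(−2nε²) ≤ 0.081/364.
So 2nε² ≥ ln(364/0.081) = 8.410460.
Hence n ≥ 8.410460/(2·0.119²) = 296.959.
The smallest integer n is 297.

297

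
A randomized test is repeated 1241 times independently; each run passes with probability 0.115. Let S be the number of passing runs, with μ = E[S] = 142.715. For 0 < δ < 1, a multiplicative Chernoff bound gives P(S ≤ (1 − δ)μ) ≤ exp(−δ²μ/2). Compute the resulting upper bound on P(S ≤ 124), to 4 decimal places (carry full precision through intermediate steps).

Write 124 = (1 − δ)μ, so δ = 1 − 124/142.715 = 0.1311355…
Then the exponent is δ²μ/2 = (μ − 124)²/(2μ) = 1.227100.
Bound = exp(−1.227100) = 0.29314.

0.2931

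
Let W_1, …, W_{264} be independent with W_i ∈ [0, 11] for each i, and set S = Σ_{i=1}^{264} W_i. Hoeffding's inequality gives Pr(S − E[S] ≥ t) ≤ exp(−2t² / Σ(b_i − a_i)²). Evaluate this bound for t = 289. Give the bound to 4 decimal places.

Σ(b_i − a_i)² = 264·(11)² = 31944.
Exponent = 2·289²/31944 = 5.2292.
Bound = exp(−5.2292) = 0.00536.

0.0054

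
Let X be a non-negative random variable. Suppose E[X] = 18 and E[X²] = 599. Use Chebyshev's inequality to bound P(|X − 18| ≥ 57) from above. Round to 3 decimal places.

Var(X) = E[X²] − (E[X])² = 599 − 324 = 275.
Chebyshev's inequality: P(|X − μ| ≥ t) ≤ Var(X)/t² = 275/3249 = 0.0846.

0.085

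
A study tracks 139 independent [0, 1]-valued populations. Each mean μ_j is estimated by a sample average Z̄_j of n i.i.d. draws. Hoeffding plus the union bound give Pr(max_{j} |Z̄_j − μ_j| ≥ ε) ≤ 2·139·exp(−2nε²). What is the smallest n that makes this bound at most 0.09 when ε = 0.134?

224

Need 2·139·exp(−2nε²) ≤ 0.09, i.e. exp(−2nε²) ≤ 0.09/278.
So 2nε² ≥ ln(278/0.09) = 8.035567.
Hence n ≥ 8.035567/(2·0.134²) = 223.757.
The smallest integer n is 224.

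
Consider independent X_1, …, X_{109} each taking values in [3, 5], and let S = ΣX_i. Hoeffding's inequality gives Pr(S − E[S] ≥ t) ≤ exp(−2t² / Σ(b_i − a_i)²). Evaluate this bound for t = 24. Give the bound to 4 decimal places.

0.0712

Σ(b_i − a_i)² = 109·(2)² = 436.
Exponent = 2·24²/436 = 2.6422.
Bound = exp(−2.6422) = 0.07120.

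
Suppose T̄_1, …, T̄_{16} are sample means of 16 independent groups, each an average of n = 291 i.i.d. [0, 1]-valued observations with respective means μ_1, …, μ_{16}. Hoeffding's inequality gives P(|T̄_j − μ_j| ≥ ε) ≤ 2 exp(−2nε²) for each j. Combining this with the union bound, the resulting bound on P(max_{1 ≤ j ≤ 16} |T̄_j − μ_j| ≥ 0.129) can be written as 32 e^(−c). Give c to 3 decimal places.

Union bound over the 16 events: P(max_{1 ≤ j ≤ 16} |T̄_j − μ_j| ≥ 0.129) ≤ 16·2·exp(−2nε²) = 32 exp(−2·291·0.129²).
So c = 2·291·0.129² = 9.6851.

9.685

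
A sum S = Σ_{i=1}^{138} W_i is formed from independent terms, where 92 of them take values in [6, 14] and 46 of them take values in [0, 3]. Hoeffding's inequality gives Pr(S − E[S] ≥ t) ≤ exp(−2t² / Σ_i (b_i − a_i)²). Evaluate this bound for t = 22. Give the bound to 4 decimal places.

Σ(b_i − a_i)² = 92·8² + 46·3² = 6302.
Exponent = 2·22² / 6302 = 0.15360.
Bound = exp(−0.15360) = 0.85761.

0.8576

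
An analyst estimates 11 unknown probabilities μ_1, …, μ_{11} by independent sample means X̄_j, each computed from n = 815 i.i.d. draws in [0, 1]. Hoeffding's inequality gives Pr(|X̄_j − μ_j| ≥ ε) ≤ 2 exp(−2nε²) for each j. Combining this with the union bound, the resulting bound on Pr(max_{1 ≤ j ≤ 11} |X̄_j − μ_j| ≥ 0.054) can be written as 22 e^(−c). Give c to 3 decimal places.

Union bound over the 11 events: Pr(max_{1 ≤ j ≤ 11} |X̄_j − μ_j| ≥ 0.054) ≤ 11·2·exp(−2nε²) = 22 exp(−2·815·0.054²).
So c = 2·815·0.054² = 4.7531.

4.753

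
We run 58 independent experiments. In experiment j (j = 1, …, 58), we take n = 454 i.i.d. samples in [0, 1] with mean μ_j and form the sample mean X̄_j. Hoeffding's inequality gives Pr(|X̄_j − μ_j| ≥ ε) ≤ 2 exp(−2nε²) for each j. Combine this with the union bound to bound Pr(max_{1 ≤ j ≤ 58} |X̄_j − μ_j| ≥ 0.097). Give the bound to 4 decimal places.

0.0226

Per-experiment Hoeffding bound: 2·exp(−2·454·0.097²) = 2·exp(−8.54337) = 0.00038966.
Union bound over 58 events: 58·0.00038966 = 0.02260.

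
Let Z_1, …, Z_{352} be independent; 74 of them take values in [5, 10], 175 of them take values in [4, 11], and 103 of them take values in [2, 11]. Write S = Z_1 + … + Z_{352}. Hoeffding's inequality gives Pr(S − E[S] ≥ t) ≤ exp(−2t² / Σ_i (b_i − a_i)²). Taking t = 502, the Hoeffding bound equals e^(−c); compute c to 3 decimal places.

Σ(b_i − a_i)² = 74·5² + 175·7² + 103·9² = 18768.
c = 2t² / 18768 = 2·502² / 18768 = 26.8546.

26.855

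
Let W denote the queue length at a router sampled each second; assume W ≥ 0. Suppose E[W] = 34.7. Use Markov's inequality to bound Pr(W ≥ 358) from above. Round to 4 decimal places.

Markov's inequality: for a non-negative random variable, Pr(W ≥ a) ≤ E[W]/a.
Here E[W] = 34.7 and a = 358, so the bound is 34.7/358 = 0.0969.

0.0969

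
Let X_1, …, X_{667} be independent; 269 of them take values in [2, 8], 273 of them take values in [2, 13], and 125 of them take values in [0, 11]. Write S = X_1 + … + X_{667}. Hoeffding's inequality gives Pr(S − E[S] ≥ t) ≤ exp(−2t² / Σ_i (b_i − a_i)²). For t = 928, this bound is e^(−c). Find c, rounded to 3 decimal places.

Σ(b_i − a_i)² = 269·6² + 273·11² + 125·11² = 57842.
c = 2t² / 57842 = 2·928² / 57842 = 29.7771.

29.777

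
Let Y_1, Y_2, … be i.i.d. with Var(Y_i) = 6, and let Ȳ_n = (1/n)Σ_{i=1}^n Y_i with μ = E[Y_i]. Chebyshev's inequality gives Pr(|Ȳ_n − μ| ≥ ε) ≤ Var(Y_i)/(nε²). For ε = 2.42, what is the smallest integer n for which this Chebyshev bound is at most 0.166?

7

Require 6/(n·2.42²) ≤ 0.166, i.e. n ≥ 6/(0.166·2.42²) = 6.172.
The smallest integer n is 7.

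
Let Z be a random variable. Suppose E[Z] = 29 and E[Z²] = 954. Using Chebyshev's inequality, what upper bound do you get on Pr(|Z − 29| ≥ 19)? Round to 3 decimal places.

0.313

Var(Z) = E[Z²] − (E[Z])² = 954 − 841 = 113.
Chebyshev's inequality: Pr(|Z − μ| ≥ t) ≤ Var(Z)/t² = 113/361 = 0.3130.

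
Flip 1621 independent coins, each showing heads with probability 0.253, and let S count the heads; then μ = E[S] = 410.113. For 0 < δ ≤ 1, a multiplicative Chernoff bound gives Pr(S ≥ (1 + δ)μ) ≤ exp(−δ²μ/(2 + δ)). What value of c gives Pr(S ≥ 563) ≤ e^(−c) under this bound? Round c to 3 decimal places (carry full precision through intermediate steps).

24.020

Write 563 = (1 + δ)μ, so δ = 563/410.113 − 1 = 0.3727924…
Then the exponent is δ²μ/(2 + δ) = (563 − μ)² / (μ·(2 + δ)) = 24.020268.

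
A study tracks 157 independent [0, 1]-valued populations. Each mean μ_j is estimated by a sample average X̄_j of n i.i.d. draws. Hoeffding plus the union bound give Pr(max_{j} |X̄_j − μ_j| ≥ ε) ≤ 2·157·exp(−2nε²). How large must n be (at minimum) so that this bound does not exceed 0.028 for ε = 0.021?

10573

Need 2·157·exp(−2nε²) ≤ 0.028, i.e. exp(−2nε²) ≤ 0.028/314.
So 2nε² ≥ ln(314/0.028) = 9.324944.
Hence n ≥ 9.324944/(2·0.021²) = 10572.499.
The smallest integer n is 10573.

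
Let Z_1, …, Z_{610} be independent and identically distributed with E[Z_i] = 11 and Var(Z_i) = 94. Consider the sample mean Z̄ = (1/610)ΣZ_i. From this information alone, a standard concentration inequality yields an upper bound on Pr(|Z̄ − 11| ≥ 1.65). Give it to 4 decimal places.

0.0566

With mean and variance of each term known, Chebyshev's inequality bounds the deviation of the sum (or sample mean).
Var(Z̄) = Var(Z_i)/n = 94/610 = 0.1541.
Chebyshev: Pr(|Z̄ − 11| ≥ 1.65) ≤ Var(Z̄)/(1.65)² = 94/(610·1.65²) = 0.0566.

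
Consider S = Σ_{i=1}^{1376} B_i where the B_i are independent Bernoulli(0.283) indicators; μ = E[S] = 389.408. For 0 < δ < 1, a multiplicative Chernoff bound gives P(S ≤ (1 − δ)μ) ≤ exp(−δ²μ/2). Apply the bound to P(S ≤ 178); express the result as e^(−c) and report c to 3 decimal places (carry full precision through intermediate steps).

57.386

Write 178 = (1 − δ)μ, so δ = 1 − 178/389.408 = 0.5428959…
Then the exponent is δ²μ/2 = (μ − 178)²/(2μ) = 57.386266.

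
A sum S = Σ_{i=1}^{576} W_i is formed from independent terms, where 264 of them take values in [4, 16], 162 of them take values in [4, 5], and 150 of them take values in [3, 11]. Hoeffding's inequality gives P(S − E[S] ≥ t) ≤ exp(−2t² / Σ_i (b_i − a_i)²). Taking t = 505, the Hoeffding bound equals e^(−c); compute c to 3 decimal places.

Σ(b_i − a_i)² = 264·12² + 162·1² + 150·8² = 47778.
c = 2t² / 47778 = 2·505² / 47778 = 10.6754.

10.675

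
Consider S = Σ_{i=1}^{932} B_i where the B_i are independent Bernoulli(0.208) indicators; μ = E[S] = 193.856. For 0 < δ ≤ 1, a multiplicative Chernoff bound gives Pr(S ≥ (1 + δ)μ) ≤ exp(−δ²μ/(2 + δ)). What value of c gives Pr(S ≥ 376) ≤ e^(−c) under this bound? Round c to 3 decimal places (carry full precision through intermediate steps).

58.219

Write 376 = (1 + δ)μ, so δ = 376/193.856 − 1 = 0.939584…
Then the exponent is δ²μ/(2 + δ) = (376 − μ)² / (μ·(2 + δ)) = 58.218983.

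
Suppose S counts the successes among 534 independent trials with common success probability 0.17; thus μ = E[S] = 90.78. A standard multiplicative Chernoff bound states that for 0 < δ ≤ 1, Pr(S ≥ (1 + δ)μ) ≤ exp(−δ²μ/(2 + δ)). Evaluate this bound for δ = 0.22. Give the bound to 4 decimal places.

0.1382

Exponent = δ²μ/(2 + δ) = 0.22²·90.78/2.22 = 1.9792.
Bound = exp(−1.9792) = 0.13818.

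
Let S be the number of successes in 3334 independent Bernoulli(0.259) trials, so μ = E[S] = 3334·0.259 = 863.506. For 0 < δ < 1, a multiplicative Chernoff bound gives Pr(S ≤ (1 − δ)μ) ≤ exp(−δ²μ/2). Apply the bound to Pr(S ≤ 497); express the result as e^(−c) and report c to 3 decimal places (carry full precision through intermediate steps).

Write 497 = (1 − δ)μ, so δ = 1 − 497/863.506 = 0.4244394…
Then the exponent is δ²μ/2 = (μ − 497)²/(2μ) = 77.779800.

77.780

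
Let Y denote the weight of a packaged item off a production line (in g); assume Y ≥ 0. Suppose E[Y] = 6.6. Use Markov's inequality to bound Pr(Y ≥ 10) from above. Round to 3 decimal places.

0.660

Markov's inequality: for a non-negative random variable, Pr(Y ≥ a) ≤ E[Y]/a.
Here E[Y] = 6.6 and a = 10, so the bound is 6.6/10 = 0.6600.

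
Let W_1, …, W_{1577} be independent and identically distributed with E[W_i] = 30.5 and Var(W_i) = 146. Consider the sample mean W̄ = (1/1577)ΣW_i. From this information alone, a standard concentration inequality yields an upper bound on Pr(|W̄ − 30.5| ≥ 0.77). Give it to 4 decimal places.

With mean and variance of each term known, Chebyshev's inequality bounds the deviation of the sum (or sample mean).
Var(W̄) = Var(W_i)/n = 146/1577 = 0.092581.
Chebyshev: Pr(|W̄ − 30.5| ≥ 0.77) ≤ Var(W̄)/(0.77)² = 146/(1577·0.77²) = 0.1561.

0.1561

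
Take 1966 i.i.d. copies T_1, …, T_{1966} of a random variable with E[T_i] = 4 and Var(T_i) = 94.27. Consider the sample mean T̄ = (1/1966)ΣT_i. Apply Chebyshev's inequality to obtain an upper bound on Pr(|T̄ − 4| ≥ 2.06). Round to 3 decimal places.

0.011

Var(T̄) = Var(T_i)/n = 94.27/1966 = 0.04795.
Chebyshev: Pr(|T̄ − 4| ≥ 2.06) ≤ Var(T̄)/(2.06)² = 94.27/(1966·2.06²) = 0.0113.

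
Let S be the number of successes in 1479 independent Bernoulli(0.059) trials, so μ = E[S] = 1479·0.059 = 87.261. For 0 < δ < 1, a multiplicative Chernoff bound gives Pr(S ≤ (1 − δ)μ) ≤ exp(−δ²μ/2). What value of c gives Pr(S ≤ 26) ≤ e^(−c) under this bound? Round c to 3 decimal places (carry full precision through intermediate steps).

Write 26 = (1 − δ)μ, so δ = 1 − 26/87.261 = 0.7020433…
Then the exponent is δ²μ/2 = (μ − 26)²/(2μ) = 21.503937.

21.504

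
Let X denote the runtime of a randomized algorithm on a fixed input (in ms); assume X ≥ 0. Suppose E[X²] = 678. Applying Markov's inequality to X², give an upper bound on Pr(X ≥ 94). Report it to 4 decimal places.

0.0767

Since X ≥ 0, the event {X ≥ 94} is the same as {X² ≥ 8836}.
Markov's inequality applied to X² gives Pr(X² ≥ 8836) ≤ E[X²]/8836 = 678/8836 = 0.0767.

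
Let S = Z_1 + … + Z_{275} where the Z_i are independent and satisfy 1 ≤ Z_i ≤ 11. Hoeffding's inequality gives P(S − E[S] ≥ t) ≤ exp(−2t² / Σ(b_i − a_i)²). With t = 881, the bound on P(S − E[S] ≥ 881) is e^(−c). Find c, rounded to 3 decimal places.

56.448

Σ(b_i − a_i)² = 275·(10)² = 27500.
c = 2t²/27500 = 2·881²/27500 = 56.4481.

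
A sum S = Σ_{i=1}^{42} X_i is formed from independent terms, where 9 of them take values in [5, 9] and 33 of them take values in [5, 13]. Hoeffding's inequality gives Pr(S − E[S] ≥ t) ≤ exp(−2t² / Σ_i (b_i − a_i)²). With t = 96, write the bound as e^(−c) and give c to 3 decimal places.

8.170

Σ(b_i − a_i)² = 9·4² + 33·8² = 2256.
c = 2t² / 2256 = 2·96² / 2256 = 8.1702.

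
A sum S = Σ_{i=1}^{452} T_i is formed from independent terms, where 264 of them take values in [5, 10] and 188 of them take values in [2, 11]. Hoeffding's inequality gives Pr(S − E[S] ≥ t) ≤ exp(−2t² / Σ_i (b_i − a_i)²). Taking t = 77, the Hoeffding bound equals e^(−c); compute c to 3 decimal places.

0.543

Σ(b_i − a_i)² = 264·5² + 188·9² = 21828.
c = 2t² / 21828 = 2·77² / 21828 = 0.5432.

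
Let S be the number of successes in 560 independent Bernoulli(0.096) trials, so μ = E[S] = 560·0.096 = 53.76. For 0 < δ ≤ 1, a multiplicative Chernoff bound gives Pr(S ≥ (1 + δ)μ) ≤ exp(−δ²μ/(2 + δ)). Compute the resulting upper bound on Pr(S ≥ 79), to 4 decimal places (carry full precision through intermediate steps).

Write 79 = (1 + δ)μ, so δ = 79/53.76 − 1 = 0.469494…
Then the exponent is δ²μ/(2 + δ) = (79 − μ)² / (μ·(2 + δ)) = 4.798566.
Bound = exp(−4.798566) = 0.00824.

0.0082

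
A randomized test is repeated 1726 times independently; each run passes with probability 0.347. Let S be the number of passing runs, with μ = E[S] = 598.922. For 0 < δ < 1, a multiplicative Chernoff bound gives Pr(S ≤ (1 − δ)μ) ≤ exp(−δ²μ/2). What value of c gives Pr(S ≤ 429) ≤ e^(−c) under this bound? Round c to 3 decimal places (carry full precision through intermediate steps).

Write 429 = (1 − δ)μ, so δ = 1 − 429/598.922 = 0.2837131…
Then the exponent is δ²μ/2 = (μ − 429)²/(2μ) = 24.104546.

24.105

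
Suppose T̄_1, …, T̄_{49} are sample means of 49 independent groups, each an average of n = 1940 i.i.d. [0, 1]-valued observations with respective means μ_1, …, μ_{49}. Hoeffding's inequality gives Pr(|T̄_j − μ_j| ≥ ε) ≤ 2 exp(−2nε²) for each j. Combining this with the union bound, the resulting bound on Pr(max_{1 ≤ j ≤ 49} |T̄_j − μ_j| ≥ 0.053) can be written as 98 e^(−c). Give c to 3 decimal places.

Union bound over the 49 events: Pr(max_{1 ≤ j ≤ 49} |T̄_j − μ_j| ≥ 0.053) ≤ 49·2·exp(−2nε²) = 98 exp(−2·1940·0.053²).
So c = 2·1940·0.053² = 10.8989.

10.899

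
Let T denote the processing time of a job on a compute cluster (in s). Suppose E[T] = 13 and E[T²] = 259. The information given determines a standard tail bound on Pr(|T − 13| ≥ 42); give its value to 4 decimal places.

The first two moments determine the variance, so Chebyshev's inequality is the sharpest standard bound available.
Var(T) = E[T²] − (E[T])² = 259 − 169 = 90.
Chebyshev's inequality: Pr(|T − μ| ≥ t) ≤ Var(T)/t² = 90/1764 = 0.0510.

0.0510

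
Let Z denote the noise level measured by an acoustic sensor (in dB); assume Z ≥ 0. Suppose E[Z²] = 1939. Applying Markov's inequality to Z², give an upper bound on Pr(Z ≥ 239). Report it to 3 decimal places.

Since Z ≥ 0, the event {Z ≥ 239} is the same as {Z² ≥ 57121}.
Markov's inequality applied to Z² gives Pr(Z² ≥ 57121) ≤ E[Z²]/57121 = 1939/57121 = 0.0339.

0.034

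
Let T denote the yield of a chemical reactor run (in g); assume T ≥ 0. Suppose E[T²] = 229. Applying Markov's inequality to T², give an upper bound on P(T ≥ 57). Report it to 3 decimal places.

Since T ≥ 0, the event {T ≥ 57} is the same as {T² ≥ 3249}.
Markov's inequality applied to T² gives P(T² ≥ 3249) ≤ E[T²]/3249 = 229/3249 = 0.0705.

0.070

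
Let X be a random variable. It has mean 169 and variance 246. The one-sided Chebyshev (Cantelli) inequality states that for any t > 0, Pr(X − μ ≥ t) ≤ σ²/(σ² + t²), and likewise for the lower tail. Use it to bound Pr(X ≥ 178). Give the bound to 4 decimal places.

0.7523

Here σ² = 246 and t = 9, so σ² + t² = 327.
Cantelli's bound: 246/327 = 0.7523.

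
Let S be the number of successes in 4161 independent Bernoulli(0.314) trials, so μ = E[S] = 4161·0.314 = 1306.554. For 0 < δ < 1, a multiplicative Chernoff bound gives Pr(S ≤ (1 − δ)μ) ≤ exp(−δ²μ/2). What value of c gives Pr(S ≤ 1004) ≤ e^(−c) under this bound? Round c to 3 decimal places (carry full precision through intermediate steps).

Write 1004 = (1 − δ)μ, so δ = 1 − 1004/1306.554 = 0.2315664…
Then the exponent is δ²μ/2 = (μ − 1004)²/(2μ) = 35.030670.

35.031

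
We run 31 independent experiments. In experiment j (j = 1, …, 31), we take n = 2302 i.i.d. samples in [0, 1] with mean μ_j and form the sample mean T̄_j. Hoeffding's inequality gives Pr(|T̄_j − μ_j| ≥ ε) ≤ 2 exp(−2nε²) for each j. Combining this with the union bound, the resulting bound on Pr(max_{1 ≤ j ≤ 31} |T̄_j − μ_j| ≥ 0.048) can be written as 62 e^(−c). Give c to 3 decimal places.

Union bound over the 31 events: Pr(max_{1 ≤ j ≤ 31} |T̄_j − μ_j| ≥ 0.048) ≤ 31·2·exp(−2nε²) = 62 exp(−2·2302·0.048²).
So c = 2·2302·0.048² = 10.6076.

10.608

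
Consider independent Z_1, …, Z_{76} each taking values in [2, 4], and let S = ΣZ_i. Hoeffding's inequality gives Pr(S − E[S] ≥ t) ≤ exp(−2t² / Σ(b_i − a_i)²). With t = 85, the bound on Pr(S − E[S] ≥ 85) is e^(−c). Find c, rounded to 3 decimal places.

Σ(b_i − a_i)² = 76·(2)² = 304.
c = 2t²/304 = 2·85²/304 = 47.5329.

47.533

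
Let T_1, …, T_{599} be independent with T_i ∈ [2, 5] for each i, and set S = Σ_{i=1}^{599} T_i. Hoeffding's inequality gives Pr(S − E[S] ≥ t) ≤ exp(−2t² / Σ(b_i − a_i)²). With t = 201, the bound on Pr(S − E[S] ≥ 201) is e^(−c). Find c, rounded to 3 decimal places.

14.988

Σ(b_i − a_i)² = 599·(3)² = 5391.
c = 2t²/5391 = 2·201²/5391 = 14.9883.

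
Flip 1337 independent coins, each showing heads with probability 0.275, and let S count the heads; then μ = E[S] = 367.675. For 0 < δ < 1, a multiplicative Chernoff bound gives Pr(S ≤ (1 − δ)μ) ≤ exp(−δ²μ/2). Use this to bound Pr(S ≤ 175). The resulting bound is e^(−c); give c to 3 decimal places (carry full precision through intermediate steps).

50.484

Write 175 = (1 − δ)μ, so δ = 1 − 175/367.675 = 0.5240362…
Then the exponent is δ²μ/2 = (μ − 175)²/(2μ) = 50.484335.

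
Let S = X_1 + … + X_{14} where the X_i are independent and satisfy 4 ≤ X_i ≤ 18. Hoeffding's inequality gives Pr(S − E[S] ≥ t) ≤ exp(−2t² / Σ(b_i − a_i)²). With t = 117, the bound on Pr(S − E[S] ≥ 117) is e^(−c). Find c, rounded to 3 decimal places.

Σ(b_i − a_i)² = 14·(14)² = 2744.
c = 2t²/2744 = 2·117²/2744 = 9.9774.

9.977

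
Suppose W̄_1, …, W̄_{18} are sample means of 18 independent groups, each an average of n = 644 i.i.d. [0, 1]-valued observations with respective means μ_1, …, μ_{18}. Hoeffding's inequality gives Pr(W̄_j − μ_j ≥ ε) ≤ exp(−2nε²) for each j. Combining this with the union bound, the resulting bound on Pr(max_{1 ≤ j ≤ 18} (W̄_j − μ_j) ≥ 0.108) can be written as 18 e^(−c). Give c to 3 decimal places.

15.023

Union bound over the 18 events: Pr(max_{1 ≤ j ≤ 18} (W̄_j − μ_j) ≥ 0.108) ≤ 18·exp(−2nε²) = 18 exp(−2·644·0.108²).
So c = 2·644·0.108² = 15.0232.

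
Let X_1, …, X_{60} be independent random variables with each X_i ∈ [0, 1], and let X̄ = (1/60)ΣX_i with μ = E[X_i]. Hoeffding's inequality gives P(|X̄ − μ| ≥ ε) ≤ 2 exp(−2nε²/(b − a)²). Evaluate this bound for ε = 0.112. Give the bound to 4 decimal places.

0.4439

Exponent: 2nε²/(b − a)² = 2·60·0.112² / 1² = 1.50528.
Bound = 2·exp(−1.50528) = 0.44391.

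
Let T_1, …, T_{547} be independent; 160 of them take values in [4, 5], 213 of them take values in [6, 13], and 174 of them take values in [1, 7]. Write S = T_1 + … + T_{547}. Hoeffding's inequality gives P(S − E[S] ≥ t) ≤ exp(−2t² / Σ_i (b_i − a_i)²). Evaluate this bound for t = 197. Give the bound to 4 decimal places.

Σ(b_i − a_i)² = 160·1² + 213·7² + 174·6² = 16861.
Exponent = 2·197² / 16861 = 4.60340.
Bound = exp(−4.60340) = 0.01002.

0.0100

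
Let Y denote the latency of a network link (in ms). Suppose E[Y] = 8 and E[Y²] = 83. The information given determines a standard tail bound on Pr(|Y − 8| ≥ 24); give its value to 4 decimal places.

0.0330

The first two moments determine the variance, so Chebyshev's inequality is the sharpest standard bound available.
Var(Y) = E[Y²] − (E[Y])² = 83 − 64 = 19.
Chebyshev's inequality: Pr(|Y − μ| ≥ t) ≤ Var(Y)/t² = 19/576 = 0.0330.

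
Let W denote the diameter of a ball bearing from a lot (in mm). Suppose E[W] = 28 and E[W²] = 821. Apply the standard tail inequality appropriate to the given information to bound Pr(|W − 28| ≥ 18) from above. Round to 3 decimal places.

0.114

The first two moments determine the variance, so Chebyshev's inequality is the sharpest standard bound available.
Var(W) = E[W²] − (E[W])² = 821 − 784 = 37.
Chebyshev's inequality: Pr(|W − μ| ≥ t) ≤ Var(W)/t² = 37/324 = 0.1142.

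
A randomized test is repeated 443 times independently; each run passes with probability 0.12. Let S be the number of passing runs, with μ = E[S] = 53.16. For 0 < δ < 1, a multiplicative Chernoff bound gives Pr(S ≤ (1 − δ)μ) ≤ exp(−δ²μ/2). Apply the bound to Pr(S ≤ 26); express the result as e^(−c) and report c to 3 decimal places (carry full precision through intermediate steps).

Write 26 = (1 − δ)μ, so δ = 1 − 26/53.16 = 0.5109105…
Then the exponent is δ²μ/2 = (μ − 26)²/(2μ) = 6.938164.

6.938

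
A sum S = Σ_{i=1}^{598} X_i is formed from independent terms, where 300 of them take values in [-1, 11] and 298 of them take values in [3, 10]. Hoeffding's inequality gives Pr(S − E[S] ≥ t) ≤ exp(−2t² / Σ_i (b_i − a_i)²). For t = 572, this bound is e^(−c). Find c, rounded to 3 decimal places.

11.321

Σ(b_i − a_i)² = 300·12² + 298·7² = 57802.
c = 2t² / 57802 = 2·572² / 57802 = 11.3209.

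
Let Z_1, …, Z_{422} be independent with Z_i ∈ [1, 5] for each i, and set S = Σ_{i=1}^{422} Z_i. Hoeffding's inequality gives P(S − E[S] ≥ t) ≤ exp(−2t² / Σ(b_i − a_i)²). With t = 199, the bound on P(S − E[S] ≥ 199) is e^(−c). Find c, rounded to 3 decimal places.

11.730

Σ(b_i − a_i)² = 422·(4)² = 6752.
c = 2t²/6752 = 2·199²/6752 = 11.7302.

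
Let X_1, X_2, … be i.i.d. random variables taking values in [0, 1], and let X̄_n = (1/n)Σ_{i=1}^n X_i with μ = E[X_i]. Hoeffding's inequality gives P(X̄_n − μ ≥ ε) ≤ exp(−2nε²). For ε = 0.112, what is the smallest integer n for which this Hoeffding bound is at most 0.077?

103

Require exp(−2nε²) ≤ 0.077, i.e. 2nε² ≥ ln(1/0.077) = 2.563950.
So n ≥ 2.563950 / (2·0.112²) = 102.198.
The smallest integer n is 103.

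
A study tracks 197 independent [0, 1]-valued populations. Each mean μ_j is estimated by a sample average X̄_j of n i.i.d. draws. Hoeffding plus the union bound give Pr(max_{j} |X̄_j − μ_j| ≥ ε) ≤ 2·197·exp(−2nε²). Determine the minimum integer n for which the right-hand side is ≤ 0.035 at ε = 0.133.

Need 2·197·exp(−2nε²) ≤ 0.035, i.e. exp(−2nε²) ≤ 0.035/394.
So 2nε² ≥ ln(394/0.035) = 9.328758.
Hence n ≥ 9.328758/(2·0.133²) = 263.688.
The smallest integer n is 264.

264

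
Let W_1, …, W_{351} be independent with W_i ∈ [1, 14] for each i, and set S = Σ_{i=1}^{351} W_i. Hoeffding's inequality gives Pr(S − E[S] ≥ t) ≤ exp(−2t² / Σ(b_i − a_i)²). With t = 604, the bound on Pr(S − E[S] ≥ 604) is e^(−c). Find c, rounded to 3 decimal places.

12.300

Σ(b_i − a_i)² = 351·(13)² = 59319.
c = 2t²/59319 = 2·604²/59319 = 12.3001.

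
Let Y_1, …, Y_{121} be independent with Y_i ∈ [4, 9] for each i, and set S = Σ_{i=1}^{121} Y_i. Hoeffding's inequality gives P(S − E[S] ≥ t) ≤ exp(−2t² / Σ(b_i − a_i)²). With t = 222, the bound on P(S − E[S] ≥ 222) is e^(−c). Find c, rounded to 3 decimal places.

32.584

Σ(b_i − a_i)² = 121·(5)² = 3025.
c = 2t²/3025 = 2·222²/3025 = 32.5845.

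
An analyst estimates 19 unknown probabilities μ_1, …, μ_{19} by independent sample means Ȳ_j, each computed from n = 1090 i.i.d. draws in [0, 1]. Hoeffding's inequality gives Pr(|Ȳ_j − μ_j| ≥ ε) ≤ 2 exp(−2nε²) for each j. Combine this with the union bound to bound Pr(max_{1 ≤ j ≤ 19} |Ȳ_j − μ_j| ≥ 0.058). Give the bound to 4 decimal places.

Per-experiment Hoeffding bound: 2·exp(−2·1090·0.058²) = 2·exp(−7.33352) = 0.0013065.
Union bound over 19 events: 19·0.0013065 = 0.02482.

0.0248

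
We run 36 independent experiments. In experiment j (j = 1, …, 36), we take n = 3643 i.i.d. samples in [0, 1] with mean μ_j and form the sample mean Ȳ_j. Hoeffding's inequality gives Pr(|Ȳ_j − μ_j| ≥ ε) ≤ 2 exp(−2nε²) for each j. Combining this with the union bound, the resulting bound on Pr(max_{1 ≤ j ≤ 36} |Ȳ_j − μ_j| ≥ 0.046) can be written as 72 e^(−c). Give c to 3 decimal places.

Union bound over the 36 events: Pr(max_{1 ≤ j ≤ 36} |Ȳ_j − μ_j| ≥ 0.046) ≤ 36·2·exp(−2nε²) = 72 exp(−2·3643·0.046²).
So c = 2·3643·0.046² = 15.4172.

15.417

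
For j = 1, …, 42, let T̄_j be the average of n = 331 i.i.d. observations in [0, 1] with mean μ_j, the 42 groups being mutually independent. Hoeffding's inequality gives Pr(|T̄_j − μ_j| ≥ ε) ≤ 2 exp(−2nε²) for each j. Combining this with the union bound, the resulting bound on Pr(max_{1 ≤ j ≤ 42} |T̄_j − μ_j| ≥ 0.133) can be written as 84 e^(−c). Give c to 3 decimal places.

11.710

Union bound over the 42 events: Pr(max_{1 ≤ j ≤ 42} |T̄_j − μ_j| ≥ 0.133) ≤ 42·2·exp(−2nε²) = 84 exp(−2·331·0.133²).
So c = 2·331·0.133² = 11.7101.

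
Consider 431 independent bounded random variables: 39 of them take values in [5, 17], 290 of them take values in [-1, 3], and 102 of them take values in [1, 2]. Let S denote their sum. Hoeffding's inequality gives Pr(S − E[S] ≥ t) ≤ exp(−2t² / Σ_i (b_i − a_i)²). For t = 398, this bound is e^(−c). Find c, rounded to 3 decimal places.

30.586

Σ(b_i − a_i)² = 39·12² + 290·4² + 102·1² = 10358.
c = 2t² / 10358 = 2·398² / 10358 = 30.5858.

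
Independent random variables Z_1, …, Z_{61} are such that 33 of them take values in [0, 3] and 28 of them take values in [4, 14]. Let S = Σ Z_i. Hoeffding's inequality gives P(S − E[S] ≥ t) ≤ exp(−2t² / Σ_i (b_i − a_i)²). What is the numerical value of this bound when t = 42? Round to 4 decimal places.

Σ(b_i − a_i)² = 33·3² + 28·10² = 3097.
Exponent = 2·42² / 3097 = 1.13917.
Bound = exp(−1.13917) = 0.32009.

0.3201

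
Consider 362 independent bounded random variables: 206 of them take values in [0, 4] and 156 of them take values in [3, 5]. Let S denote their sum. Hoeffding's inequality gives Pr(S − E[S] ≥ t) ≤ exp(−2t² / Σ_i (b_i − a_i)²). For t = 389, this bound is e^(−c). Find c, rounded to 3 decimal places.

77.205

Σ(b_i − a_i)² = 206·4² + 156·2² = 3920.
c = 2t² / 3920 = 2·389² / 3920 = 77.2046.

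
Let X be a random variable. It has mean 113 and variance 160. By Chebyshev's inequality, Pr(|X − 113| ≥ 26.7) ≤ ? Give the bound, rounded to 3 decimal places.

0.224

Chebyshev: Pr(|X − μ| ≥ t) ≤ Var(X)/t².
Bound = 160 / 712.89 = 0.2244.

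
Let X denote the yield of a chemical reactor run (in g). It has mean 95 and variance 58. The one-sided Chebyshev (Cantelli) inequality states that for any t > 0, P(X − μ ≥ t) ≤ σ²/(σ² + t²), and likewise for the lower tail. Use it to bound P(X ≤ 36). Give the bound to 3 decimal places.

Here σ² = 58 and t = 59, so σ² + t² = 3539.
Cantelli's bound: 58/3539 = 0.0164.

0.016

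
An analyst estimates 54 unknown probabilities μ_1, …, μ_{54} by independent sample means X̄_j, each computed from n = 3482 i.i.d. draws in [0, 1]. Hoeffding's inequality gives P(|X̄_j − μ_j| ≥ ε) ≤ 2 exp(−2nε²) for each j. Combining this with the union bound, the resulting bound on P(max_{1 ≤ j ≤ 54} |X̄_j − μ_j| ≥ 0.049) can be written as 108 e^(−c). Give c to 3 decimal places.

Union bound over the 54 events: P(max_{1 ≤ j ≤ 54} |X̄_j − μ_j| ≥ 0.049) ≤ 54·2·exp(−2nε²) = 108 exp(−2·3482·0.049²).
So c = 2·3482·0.049² = 16.7206.

16.721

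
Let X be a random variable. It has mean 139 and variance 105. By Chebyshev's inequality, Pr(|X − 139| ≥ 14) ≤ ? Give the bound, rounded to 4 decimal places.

Chebyshev: Pr(|X − μ| ≥ t) ≤ Var(X)/t².
Bound = 105 / 196 = 0.5357.

0.5357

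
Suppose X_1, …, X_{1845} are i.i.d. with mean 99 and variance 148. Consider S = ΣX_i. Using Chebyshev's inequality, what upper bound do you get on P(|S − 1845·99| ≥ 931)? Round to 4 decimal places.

Var(S) = n·Var(X_i) = 1845·148 = 273060.
Chebyshev: P(|S − 1845·99| ≥ 931) ≤ Var(S)/931² = 273060/866761 = 0.3150.

0.3150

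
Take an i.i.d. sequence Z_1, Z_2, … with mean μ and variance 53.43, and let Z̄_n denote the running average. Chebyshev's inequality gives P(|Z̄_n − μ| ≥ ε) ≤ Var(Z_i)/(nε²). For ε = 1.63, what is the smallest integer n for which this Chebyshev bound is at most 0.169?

Require 53.43/(n·1.63²) ≤ 0.169, i.e. n ≥ 53.43/(0.169·1.63²) = 118.994.
The smallest integer n is 119.

119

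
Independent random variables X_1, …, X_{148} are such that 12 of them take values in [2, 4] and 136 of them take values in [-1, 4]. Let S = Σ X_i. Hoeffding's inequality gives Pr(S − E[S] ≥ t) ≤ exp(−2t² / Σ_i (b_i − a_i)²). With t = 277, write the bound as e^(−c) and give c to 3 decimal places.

44.506

Σ(b_i − a_i)² = 12·2² + 136·5² = 3448.
c = 2t² / 3448 = 2·277² / 3448 = 44.5064.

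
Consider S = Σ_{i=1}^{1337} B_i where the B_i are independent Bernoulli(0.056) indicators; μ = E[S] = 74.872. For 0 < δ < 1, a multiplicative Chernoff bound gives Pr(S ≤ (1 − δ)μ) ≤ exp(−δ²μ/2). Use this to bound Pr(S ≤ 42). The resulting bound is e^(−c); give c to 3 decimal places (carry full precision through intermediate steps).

Write 42 = (1 − δ)μ, so δ = 1 − 42/74.872 = 0.4390426…
Then the exponent is δ²μ/2 = (μ − 42)²/(2μ) = 7.216105.

7.216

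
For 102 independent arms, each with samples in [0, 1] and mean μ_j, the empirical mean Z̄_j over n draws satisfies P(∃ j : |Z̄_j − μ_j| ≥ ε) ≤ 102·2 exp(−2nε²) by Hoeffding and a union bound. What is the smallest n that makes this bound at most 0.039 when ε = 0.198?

Need 2·102·exp(−2nε²) ≤ 0.039, i.e. exp(−2nε²) ≤ 0.039/204.
So 2nε² ≥ ln(204/0.039) = 8.562314.
Hence n ≥ 8.562314/(2·0.198²) = 109.202.
The smallest integer n is 110.

110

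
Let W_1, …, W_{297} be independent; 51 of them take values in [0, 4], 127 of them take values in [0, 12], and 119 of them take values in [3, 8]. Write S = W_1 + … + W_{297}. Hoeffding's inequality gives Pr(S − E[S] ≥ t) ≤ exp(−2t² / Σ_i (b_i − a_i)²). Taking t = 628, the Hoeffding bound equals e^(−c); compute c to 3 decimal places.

Σ(b_i − a_i)² = 51·4² + 127·12² + 119·5² = 22079.
c = 2t² / 22079 = 2·628² / 22079 = 35.7248.

35.725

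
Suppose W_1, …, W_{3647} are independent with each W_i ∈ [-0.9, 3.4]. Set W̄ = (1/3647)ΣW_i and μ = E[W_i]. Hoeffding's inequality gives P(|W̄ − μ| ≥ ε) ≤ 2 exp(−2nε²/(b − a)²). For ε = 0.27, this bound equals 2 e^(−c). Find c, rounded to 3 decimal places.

28.758

c = 2nε²/(b − a)² = 2·3647·0.27² / 4.3² = 28.7578.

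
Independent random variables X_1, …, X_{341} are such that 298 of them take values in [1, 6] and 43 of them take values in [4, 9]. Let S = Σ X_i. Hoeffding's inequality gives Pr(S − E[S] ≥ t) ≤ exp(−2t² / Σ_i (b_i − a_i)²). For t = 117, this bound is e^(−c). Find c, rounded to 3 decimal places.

Σ(b_i − a_i)² = 298·5² + 43·5² = 8525.
c = 2t² / 8525 = 2·117² / 8525 = 3.2115.

3.211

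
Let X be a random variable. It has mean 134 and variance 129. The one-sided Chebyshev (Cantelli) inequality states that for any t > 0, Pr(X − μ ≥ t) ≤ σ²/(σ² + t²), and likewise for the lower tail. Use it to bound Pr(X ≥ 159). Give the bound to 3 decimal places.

Here σ² = 129 and t = 25, so σ² + t² = 754.
Cantelli's bound: 129/754 = 0.1711.

0.171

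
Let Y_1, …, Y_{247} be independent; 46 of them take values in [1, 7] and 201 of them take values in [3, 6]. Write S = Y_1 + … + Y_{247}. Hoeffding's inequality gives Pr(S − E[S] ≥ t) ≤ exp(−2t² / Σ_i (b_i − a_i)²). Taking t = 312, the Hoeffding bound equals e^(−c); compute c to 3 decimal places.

Σ(b_i − a_i)² = 46·6² + 201·3² = 3465.
c = 2t² / 3465 = 2·312² / 3465 = 56.1870.

56.187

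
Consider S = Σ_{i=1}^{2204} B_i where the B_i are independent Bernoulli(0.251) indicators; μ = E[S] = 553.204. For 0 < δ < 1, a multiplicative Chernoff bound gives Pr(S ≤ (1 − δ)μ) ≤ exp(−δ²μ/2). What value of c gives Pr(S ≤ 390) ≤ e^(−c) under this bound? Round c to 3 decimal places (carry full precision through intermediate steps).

24.074

Write 390 = (1 − δ)μ, so δ = 1 − 390/553.204 = 0.2950159…
Then the exponent is δ²μ/2 = (μ − 390)²/(2μ) = 24.073891.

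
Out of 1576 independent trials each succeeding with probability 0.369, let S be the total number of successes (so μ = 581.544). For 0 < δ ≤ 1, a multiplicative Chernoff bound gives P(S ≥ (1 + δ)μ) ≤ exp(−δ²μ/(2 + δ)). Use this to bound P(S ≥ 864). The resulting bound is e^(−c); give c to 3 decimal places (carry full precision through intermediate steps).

55.191

Write 864 = (1 + δ)μ, so δ = 864/581.544 − 1 = 0.4857001…
Then the exponent is δ²μ/(2 + δ) = (864 − μ)² / (μ·(2 + δ)) = 55.191258.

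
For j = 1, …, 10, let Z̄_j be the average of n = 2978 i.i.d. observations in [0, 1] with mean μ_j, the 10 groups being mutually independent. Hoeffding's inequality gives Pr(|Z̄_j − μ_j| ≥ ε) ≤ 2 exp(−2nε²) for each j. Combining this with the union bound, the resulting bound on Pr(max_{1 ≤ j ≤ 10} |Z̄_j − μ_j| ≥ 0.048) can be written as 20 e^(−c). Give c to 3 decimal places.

Union bound over the 10 events: Pr(max_{1 ≤ j ≤ 10} |Z̄_j − μ_j| ≥ 0.048) ≤ 10·2·exp(−2nε²) = 20 exp(−2·2978·0.048²).
So c = 2·2978·0.048² = 13.7226.

13.723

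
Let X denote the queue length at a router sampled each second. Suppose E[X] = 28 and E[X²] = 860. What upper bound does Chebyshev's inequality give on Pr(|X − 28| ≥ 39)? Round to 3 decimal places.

Var(X) = E[X²] − (E[X])² = 860 − 784 = 76.
Chebyshev's inequality: Pr(|X − μ| ≥ t) ≤ Var(X)/t² = 76/1521 = 0.0500.

0.050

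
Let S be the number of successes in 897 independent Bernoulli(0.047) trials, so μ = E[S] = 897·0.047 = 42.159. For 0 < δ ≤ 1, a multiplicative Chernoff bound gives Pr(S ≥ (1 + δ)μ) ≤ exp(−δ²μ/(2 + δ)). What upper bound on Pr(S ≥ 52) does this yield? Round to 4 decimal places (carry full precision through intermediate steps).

Write 52 = (1 + δ)μ, so δ = 52/42.159 − 1 = 0.2334258…
Then the exponent is δ²μ/(2 + δ) = (52 − μ)² / (μ·(2 + δ)) = 1.028529.
Bound = exp(−1.028529) = 0.35753.

0.3575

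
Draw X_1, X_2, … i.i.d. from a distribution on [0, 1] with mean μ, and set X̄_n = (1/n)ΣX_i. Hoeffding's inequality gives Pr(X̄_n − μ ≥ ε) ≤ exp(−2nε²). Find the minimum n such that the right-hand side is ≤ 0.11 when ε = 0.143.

Require exp(−2nε²) ≤ 0.11, i.e. 2nε² ≥ ln(1/0.11) = 2.207275.
So n ≥ 2.207275 / (2·0.143²) = 53.970.
The smallest integer n is 54.

54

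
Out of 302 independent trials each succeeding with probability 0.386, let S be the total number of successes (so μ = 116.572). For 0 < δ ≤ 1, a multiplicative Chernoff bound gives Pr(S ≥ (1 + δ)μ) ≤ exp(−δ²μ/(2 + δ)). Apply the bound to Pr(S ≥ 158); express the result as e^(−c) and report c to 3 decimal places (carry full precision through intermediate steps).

6.251

Write 158 = (1 + δ)μ, so δ = 158/116.572 − 1 = 0.3553855…
Then the exponent is δ²μ/(2 + δ) = (158 − μ)² / (μ·(2 + δ)) = 6.250744.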